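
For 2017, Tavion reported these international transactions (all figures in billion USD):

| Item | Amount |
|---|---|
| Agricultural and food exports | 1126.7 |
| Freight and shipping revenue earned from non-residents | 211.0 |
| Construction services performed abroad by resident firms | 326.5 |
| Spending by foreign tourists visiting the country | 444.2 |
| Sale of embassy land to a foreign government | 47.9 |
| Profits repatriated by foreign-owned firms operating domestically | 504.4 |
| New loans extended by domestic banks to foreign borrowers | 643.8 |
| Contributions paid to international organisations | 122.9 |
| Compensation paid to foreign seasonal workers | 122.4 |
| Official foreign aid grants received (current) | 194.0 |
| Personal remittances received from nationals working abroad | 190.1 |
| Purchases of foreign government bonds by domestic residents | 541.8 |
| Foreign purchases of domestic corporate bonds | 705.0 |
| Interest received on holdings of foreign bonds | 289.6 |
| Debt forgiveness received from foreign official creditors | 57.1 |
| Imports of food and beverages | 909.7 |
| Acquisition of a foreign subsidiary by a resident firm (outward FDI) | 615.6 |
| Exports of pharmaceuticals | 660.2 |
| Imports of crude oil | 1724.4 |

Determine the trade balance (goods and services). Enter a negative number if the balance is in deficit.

Goods: -909.7 - 1724.4 + 660.2 + 1126.7 = -847.2
Services: 444.2 + 326.5 + 211.0 = 981.7
Trade balance = -847.2 + 981.7 = 134.5
(Excluded from the trade balance — capital account: sale of embassy land to a foreign government 47.9, debt forgiveness received from foreign official creditors 57.1; primary income: profits repatriated by foreign-owned firms operating domestically 504.4, compensation paid to foreign seasonal workers 122.4, interest received on holdings of foreign bonds 289.6; financial account: new loans extended by domestic banks to foreign borrowers 643.8, purchases of foreign government bonds by domestic residents 541.8, foreign purchases of domestic corporate bonds 705.0, acquisition of a foreign subsidiary by a resident firm (outward FDI) 615.6; secondary income: contributions paid to international organisations 122.9, official foreign aid grants received (current) 194.0, personal remittances received from nationals working abroad 190.1.)

134.5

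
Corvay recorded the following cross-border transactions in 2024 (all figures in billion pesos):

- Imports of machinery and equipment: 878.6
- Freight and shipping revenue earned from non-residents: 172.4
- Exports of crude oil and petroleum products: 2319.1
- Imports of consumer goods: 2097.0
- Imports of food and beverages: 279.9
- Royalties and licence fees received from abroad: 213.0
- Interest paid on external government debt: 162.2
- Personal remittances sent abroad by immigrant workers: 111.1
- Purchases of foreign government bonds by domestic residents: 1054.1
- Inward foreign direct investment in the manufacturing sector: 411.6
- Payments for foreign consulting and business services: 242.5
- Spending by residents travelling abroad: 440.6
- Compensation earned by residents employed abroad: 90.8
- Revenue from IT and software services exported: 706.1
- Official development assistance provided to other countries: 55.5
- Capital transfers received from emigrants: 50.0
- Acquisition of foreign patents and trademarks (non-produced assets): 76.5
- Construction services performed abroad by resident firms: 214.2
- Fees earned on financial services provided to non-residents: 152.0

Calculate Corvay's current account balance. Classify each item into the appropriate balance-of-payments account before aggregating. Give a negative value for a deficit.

-399.8

Goods: -2097.0 + 2319.1 - 878.6 - 279.9 = -936.4
Services: -440.6 + 172.4 + 214.2 + 213.0 + 706.1 + 152.0 - 242.5 = 774.6
Primary income: 90.8 - 162.2 = -71.4
Secondary income: -111.1 - 55.5 = -166.6
Current account = (-936.4) + 774.6 + (-71.4) + (-166.6) = -399.8
(Excluded from the current account — financial account: purchases of foreign government bonds by domestic residents 1054.1, inward foreign direct investment in the manufacturing sector 411.6; capital account: capital transfers received from emigrants 50.0, acquisition of foreign patents and trademarks (non-produced assets) 76.5.)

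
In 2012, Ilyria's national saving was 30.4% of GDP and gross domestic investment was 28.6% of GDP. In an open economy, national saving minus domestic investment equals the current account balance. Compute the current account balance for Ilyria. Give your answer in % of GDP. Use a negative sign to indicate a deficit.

1.8

CA = S - I = 30.4 - 28.6 = 1.8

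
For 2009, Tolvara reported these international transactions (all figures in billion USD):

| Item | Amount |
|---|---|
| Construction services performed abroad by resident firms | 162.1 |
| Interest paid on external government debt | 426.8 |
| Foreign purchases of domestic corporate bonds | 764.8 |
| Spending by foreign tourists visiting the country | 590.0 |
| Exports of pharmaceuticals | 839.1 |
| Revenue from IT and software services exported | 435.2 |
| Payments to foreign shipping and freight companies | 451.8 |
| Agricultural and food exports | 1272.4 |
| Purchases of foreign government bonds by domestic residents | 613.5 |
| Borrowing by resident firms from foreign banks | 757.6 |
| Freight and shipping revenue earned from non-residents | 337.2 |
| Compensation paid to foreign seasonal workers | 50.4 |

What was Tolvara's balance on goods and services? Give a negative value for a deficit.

Goods: 1272.4 + 839.1 = 2111.5
Services: -451.8 + 590.0 + 162.1 + 435.2 + 337.2 = 1072.7
Trade balance = 2111.5 + 1072.7 = 3184.2
(Excluded from the trade balance — primary income: interest paid on external government debt 426.8, compensation paid to foreign seasonal workers 50.4; financial account: foreign purchases of domestic corporate bonds 764.8, purchases of foreign government bonds by domestic residents 613.5, borrowing by resident firms from foreign banks 757.6.)

3184.2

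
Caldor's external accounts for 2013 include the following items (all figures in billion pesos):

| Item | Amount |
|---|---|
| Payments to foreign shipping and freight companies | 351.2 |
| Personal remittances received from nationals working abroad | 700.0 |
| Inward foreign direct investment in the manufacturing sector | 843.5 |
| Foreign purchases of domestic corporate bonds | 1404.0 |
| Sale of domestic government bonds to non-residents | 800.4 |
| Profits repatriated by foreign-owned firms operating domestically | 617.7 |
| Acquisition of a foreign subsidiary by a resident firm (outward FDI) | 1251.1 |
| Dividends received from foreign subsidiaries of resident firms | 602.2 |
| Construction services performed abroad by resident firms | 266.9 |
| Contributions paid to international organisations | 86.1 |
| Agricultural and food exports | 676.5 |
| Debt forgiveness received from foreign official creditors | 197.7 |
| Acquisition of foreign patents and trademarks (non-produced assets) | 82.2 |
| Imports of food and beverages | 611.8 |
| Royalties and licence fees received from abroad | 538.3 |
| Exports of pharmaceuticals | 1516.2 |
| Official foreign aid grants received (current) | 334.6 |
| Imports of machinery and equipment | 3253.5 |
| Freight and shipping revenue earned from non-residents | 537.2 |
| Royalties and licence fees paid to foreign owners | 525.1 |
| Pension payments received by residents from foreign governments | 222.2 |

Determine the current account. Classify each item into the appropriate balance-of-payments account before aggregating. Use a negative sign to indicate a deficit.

-51.3

Goods: 676.5 + 1516.2 - 611.8 - 3253.5 = -1672.6
Services: -525.1 + 537.2 - 351.2 + 538.3 + 266.9 = 466.1
Primary income: -617.7 + 602.2 = -15.5
Secondary income: -86.1 + 222.2 + 334.6 + 700.0 = 1170.7
Current account = (-1672.6) + 466.1 + (-15.5) + 1170.7 = -51.3
(Excluded from the current account — financial account: inward foreign direct investment in the manufacturing sector 843.5, foreign purchases of domestic corporate bonds 1404.0, sale of domestic government bonds to non-residents 800.4, acquisition of a foreign subsidiary by a resident firm (outward FDI) 1251.1; capital account: debt forgiveness received from foreign official creditors 197.7, acquisition of foreign patents and trademarks (non-produced assets) 82.2.)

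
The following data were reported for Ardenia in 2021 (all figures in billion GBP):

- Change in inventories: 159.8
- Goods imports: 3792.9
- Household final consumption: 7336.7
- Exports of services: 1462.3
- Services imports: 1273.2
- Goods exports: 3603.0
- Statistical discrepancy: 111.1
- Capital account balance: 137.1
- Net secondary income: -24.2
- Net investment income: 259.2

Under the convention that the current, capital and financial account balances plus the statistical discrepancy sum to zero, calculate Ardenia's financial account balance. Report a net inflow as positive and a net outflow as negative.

-482.4

Goods balance = 3603.0 - 3792.9 = -189.9
Services balance = 1462.3 - 1273.2 = 189.1
Trade balance (goods + services) = -189.9 + 189.1 = -0.8
Net primary income = 259.2
Net secondary income = -24.2
Current account = -0.8 + 259.2 + (-24.2) = 234.2
Financial account = -(234.2 + 137.1 + 111.1) = -482.4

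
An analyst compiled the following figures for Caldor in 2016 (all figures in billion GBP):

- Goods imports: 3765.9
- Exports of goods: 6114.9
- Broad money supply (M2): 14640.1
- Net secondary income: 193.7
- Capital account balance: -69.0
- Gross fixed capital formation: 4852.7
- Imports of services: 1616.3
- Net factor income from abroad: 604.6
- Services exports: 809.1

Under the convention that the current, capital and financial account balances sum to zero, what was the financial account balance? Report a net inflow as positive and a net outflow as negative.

-2271.1

Goods balance = 6114.9 - 3765.9 = 2349.0
Services balance = 809.1 - 1616.3 = -807.2
Trade balance (goods + services) = 2349.0 + (-807.2) = 1541.8
Net primary income = 604.6
Net secondary income = 193.7
Current account = 1541.8 + 604.6 + 193.7 = 2340.1
Financial account = -(2340.1 + (-69.0)) = -2271.1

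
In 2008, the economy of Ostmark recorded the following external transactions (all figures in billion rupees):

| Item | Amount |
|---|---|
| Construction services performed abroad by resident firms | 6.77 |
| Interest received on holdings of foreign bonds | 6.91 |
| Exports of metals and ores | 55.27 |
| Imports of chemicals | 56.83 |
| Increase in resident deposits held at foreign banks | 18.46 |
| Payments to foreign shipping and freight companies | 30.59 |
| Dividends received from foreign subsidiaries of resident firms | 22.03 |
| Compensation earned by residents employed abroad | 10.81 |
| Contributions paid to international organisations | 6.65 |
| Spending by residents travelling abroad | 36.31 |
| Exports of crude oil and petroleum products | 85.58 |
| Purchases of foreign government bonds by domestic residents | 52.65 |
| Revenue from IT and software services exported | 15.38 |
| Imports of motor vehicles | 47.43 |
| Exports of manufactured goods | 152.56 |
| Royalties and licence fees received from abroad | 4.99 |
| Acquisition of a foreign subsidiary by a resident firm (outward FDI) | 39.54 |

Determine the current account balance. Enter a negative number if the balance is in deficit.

Goods: 55.27 - 56.83 + 152.56 - 47.43 + 85.58 = 189.15
Services: 15.38 - 30.59 + 6.77 - 36.31 + 4.99 = -39.76
Primary income: 10.81 + 6.91 + 22.03 = 39.75
Secondary income: -6.65
Current account = 189.15 + (-39.76) + 39.75 + (-6.65) = 182.49
(Excluded from the current account — financial account: increase in resident deposits held at foreign banks 18.46, purchases of foreign government bonds by domestic residents 52.65, acquisition of a foreign subsidiary by a resident firm (outward FDI) 39.54.)

182.49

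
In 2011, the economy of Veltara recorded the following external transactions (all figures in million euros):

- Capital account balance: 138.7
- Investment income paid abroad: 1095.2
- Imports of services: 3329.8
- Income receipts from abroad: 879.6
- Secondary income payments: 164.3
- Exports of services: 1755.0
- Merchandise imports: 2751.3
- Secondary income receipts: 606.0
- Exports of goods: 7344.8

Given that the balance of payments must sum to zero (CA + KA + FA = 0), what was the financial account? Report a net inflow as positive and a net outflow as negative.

Goods balance = 7344.8 - 2751.3 = 4593.5
Services balance = 1755.0 - 3329.8 = -1574.8
Trade balance (goods + services) = 4593.5 + (-1574.8) = 3018.7
Net primary income = 879.6 - 1095.2 = -215.6
Net secondary income = 606.0 - 164.3 = 441.7
Current account = 3018.7 + (-215.6) + 441.7 = 3244.8
Financial account = -(3244.8 + 138.7) = -3383.5

-3383.5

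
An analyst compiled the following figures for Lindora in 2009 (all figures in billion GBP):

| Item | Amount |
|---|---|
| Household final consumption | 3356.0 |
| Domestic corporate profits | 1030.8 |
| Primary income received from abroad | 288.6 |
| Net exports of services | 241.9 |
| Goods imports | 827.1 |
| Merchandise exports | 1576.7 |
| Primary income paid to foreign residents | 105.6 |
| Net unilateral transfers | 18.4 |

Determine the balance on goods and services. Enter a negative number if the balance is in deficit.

Goods balance = 1576.7 - 827.1 = 749.6
Services balance = 241.9
Trade balance (goods + services) = 749.6 + 241.9 = 991.5

991.5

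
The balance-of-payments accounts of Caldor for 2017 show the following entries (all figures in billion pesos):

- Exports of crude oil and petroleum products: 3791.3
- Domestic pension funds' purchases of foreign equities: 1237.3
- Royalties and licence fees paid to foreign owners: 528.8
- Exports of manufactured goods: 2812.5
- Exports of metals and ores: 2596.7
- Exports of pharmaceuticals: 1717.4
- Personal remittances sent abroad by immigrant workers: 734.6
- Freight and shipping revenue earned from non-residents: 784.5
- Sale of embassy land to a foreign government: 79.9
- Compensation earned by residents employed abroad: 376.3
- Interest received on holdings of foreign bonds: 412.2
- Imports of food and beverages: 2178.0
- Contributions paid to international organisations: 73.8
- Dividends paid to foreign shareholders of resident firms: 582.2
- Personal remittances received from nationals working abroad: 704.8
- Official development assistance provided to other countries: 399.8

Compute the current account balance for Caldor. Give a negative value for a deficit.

8698.5

Goods: 3791.3 + 2812.5 + 1717.4 - 2178.0 + 2596.7 = 8739.9
Services: 784.5 - 528.8 = 255.7
Primary income: 412.2 - 582.2 + 376.3 = 206.3
Secondary income: -734.6 + 704.8 - 73.8 - 399.8 = -503.4
Current account = 8739.9 + 255.7 + 206.3 + (-503.4) = 8698.5
(Excluded from the current account — financial account: domestic pension funds' purchases of foreign equities 1237.3; capital account: sale of embassy land to a foreign government 79.9.)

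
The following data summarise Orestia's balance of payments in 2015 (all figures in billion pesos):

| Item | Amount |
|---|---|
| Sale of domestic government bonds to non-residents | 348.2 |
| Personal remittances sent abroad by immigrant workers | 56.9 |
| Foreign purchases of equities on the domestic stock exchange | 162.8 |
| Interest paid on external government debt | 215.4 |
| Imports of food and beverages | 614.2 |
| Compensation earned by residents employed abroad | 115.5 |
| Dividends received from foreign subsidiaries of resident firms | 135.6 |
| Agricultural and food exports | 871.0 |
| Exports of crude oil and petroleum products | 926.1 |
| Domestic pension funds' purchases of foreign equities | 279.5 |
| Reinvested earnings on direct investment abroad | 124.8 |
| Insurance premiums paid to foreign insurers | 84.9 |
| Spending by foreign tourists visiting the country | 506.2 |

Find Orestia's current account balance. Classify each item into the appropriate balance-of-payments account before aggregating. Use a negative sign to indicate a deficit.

1707.8

Goods: 871.0 - 614.2 + 926.1 = 1182.9
Services: 506.2 - 84.9 = 421.3
Primary income: 124.8 + 115.5 - 215.4 + 135.6 = 160.5
Secondary income: -56.9
Current account = 1182.9 + 421.3 + 160.5 + (-56.9) = 1707.8
(Excluded from the current account — financial account: sale of domestic government bonds to non-residents 348.2, foreign purchases of equities on the domestic stock exchange 162.8, domestic pension funds' purchases of foreign equities 279.5.)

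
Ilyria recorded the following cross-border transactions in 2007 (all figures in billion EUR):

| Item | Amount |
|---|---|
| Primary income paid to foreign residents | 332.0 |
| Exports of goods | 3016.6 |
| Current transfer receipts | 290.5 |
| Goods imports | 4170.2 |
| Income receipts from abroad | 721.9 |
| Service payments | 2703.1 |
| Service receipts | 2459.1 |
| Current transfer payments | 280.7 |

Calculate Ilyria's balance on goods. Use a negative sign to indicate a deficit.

Goods balance = 3016.6 - 4170.2 = -1153.6

-1153.6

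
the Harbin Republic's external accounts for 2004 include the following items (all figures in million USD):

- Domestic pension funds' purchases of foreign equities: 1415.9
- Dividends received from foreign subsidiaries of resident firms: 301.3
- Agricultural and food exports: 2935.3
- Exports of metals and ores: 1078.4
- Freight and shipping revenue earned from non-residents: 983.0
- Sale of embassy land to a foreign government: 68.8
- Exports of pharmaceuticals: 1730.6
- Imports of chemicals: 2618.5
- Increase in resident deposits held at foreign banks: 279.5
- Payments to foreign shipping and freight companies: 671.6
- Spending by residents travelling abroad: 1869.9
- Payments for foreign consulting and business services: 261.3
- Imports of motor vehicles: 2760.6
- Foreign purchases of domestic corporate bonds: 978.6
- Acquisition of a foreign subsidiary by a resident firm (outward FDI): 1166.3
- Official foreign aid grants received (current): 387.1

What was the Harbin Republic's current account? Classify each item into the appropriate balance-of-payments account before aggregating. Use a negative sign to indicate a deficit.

Goods: -2618.5 + 2935.3 - 2760.6 + 1730.6 + 1078.4 = 365.2
Services: 983.0 - 1869.9 - 261.3 - 671.6 = -1819.8
Primary income: 301.3
Secondary income: 387.1
Current account = 365.2 + (-1819.8) + 301.3 + 387.1 = -766.2
(Excluded from the current account — financial account: domestic pension funds' purchases of foreign equities 1415.9, increase in resident deposits held at foreign banks 279.5, foreign purchases of domestic corporate bonds 978.6, acquisition of a foreign subsidiary by a resident firm (outward FDI) 1166.3; capital account: sale of embassy land to a foreign government 68.8.)

-766.2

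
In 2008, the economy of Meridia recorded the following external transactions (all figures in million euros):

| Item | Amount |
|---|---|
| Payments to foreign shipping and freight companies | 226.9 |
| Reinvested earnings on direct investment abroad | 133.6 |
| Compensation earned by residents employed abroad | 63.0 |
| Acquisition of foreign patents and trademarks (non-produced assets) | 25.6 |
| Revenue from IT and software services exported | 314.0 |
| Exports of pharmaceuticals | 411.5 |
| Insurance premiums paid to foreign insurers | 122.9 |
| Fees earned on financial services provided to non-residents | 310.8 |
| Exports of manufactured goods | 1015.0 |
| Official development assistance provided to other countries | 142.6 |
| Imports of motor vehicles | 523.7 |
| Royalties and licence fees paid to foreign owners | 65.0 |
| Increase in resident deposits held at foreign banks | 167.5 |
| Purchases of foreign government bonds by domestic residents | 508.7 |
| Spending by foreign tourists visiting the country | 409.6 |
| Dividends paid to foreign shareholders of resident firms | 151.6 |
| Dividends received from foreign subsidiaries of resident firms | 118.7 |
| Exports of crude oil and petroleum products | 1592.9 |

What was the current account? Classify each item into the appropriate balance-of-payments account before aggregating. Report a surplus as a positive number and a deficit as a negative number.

3136.4

Goods: 411.5 + 1592.9 - 523.7 + 1015.0 = 2495.7
Services: 314.0 - 65.0 + 310.8 + 409.6 - 226.9 - 122.9 = 619.6
Primary income: -151.6 + 133.6 + 63.0 + 118.7 = 163.7
Secondary income: -142.6
Current account = 2495.7 + 619.6 + 163.7 + (-142.6) = 3136.4
(Excluded from the current account — capital account: acquisition of foreign patents and trademarks (non-produced assets) 25.6; financial account: increase in resident deposits held at foreign banks 167.5, purchases of foreign government bonds by domestic residents 508.7.)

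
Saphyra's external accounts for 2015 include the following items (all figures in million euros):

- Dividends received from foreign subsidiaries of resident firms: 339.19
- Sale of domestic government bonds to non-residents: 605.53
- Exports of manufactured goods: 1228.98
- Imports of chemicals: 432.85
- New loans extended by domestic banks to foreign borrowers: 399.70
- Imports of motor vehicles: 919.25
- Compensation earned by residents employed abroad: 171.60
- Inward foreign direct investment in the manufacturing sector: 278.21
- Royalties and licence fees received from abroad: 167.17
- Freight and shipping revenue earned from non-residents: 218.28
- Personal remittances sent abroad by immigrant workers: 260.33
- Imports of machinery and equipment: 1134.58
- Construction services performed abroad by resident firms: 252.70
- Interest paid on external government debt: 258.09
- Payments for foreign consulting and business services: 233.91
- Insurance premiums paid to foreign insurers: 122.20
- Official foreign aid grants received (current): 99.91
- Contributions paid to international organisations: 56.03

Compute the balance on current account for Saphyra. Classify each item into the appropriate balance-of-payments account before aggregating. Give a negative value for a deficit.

Goods: -919.25 - 432.85 + 1228.98 - 1134.58 = -1257.70
Services: 252.70 - 122.20 - 233.91 + 167.17 + 218.28 = 282.04
Primary income: -258.09 + 339.19 + 171.60 = 252.70
Secondary income: 99.91 - 260.33 - 56.03 = -216.45
Current account = (-1257.70) + 282.04 + 252.70 + (-216.45) = -939.41
(Excluded from the current account — financial account: sale of domestic government bonds to non-residents 605.53, new loans extended by domestic banks to foreign borrowers 399.70, inward foreign direct investment in the manufacturing sector 278.21.)

-939.41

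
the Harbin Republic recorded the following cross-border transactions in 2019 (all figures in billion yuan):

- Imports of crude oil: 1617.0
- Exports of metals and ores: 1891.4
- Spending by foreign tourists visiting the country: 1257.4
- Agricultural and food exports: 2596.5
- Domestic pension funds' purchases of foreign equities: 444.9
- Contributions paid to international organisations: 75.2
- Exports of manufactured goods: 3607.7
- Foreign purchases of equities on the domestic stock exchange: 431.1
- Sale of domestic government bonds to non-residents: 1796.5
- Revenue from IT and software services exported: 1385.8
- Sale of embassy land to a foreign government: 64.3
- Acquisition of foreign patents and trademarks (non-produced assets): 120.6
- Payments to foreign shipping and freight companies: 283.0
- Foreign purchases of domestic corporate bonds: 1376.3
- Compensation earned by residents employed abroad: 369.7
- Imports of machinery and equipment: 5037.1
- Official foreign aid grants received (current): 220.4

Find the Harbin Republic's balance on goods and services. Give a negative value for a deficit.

3801.7

Goods: -5037.1 + 1891.4 - 1617.0 + 3607.7 + 2596.5 = 1441.5
Services: 1257.4 + 1385.8 - 283.0 = 2360.2
Trade balance = 1441.5 + 2360.2 = 3801.7
(Excluded from the trade balance — financial account: domestic pension funds' purchases of foreign equities 444.9, foreign purchases of equities on the domestic stock exchange 431.1, sale of domestic government bonds to non-residents 1796.5, foreign purchases of domestic corporate bonds 1376.3; secondary income: contributions paid to international organisations 75.2, official foreign aid grants received (current) 220.4; capital account: sale of embassy land to a foreign government 64.3, acquisition of foreign patents and trademarks (non-produced assets) 120.6; primary income: compensation earned by residents employed abroad 369.7.)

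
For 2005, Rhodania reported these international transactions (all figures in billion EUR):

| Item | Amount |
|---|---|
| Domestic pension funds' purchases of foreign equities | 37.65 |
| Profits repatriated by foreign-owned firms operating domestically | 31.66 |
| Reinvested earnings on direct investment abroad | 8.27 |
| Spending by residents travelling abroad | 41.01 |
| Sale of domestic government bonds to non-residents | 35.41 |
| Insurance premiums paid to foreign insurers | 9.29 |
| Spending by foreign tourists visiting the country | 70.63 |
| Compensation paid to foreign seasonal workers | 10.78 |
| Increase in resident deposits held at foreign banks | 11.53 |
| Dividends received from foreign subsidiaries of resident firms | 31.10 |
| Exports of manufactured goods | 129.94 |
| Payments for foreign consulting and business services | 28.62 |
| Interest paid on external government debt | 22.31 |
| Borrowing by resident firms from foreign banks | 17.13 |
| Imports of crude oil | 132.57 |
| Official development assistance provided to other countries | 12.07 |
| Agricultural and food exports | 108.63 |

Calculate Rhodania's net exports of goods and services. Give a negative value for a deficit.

97.71

Goods: 108.63 + 129.94 - 132.57 = 106.00
Services: -41.01 - 9.29 - 28.62 + 70.63 = -8.29
Trade balance = 106.00 + (-8.29) = 97.71
(Excluded from the trade balance — financial account: domestic pension funds' purchases of foreign equities 37.65, sale of domestic government bonds to non-residents 35.41, increase in resident deposits held at foreign banks 11.53, borrowing by resident firms from foreign banks 17.13; primary income: profits repatriated by foreign-owned firms operating domestically 31.66, reinvested earnings on direct investment abroad 8.27, compensation paid to foreign seasonal workers 10.78, dividends received from foreign subsidiaries of resident firms 31.10, interest paid on external government debt 22.31; secondary income: official development assistance provided to other countries 12.07.)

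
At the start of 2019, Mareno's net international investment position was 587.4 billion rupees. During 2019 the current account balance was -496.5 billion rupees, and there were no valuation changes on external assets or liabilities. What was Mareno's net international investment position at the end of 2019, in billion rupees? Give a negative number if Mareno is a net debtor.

With no valuation effects, change in NIIP = current account = -496.5
End-of-year NIIP = 587.4 + (-496.5) = 90.9

90.9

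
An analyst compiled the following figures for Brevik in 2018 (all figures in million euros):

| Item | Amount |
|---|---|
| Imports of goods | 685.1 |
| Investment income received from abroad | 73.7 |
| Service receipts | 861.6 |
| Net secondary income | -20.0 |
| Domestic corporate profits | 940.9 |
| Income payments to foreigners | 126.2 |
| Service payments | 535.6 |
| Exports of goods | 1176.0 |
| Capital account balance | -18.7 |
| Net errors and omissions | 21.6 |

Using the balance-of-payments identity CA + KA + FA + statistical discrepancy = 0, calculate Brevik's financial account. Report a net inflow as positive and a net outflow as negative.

-747.3

Goods balance = 1176.0 - 685.1 = 490.9
Services balance = 861.6 - 535.6 = 326.0
Trade balance (goods + services) = 490.9 + 326.0 = 816.9
Net primary income = 73.7 - 126.2 = -52.5
Net secondary income = -20.0
Current account = 816.9 + (-52.5) + (-20.0) = 744.4
Financial account = -(744.4 + (-18.7) + 21.6) = -747.3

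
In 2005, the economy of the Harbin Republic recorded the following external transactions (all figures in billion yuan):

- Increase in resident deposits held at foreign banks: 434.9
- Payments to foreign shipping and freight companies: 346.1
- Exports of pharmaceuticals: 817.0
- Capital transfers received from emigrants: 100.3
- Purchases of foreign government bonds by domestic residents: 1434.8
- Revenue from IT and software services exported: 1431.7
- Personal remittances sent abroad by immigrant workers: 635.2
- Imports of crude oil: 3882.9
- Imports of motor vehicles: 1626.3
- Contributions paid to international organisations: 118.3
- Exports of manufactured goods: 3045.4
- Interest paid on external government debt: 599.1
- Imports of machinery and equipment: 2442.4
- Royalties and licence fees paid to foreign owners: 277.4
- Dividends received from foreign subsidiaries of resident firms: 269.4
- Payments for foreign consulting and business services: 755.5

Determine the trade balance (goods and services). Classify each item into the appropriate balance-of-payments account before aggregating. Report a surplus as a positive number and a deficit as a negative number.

Goods: 817.0 - 3882.9 - 2442.4 - 1626.3 + 3045.4 = -4089.2
Services: 1431.7 - 346.1 - 277.4 - 755.5 = 52.7
Trade balance = -4089.2 + 52.7 = -4036.5
(Excluded from the trade balance — financial account: increase in resident deposits held at foreign banks 434.9, purchases of foreign government bonds by domestic residents 1434.8; capital account: capital transfers received from emigrants 100.3; secondary income: personal remittances sent abroad by immigrant workers 635.2, contributions paid to international organisations 118.3; primary income: interest paid on external government debt 599.1, dividends received from foreign subsidiaries of resident firms 269.4.)

-4036.5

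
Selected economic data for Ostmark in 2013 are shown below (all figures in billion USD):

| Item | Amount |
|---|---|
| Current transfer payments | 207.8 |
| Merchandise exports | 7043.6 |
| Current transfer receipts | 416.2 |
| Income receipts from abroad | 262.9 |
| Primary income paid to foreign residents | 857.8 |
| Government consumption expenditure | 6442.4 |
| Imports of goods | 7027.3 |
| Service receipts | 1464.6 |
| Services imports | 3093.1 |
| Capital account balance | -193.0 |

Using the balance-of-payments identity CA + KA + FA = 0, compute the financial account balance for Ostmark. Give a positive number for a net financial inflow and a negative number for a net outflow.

Goods balance = 7043.6 - 7027.3 = 16.3
Services balance = 1464.6 - 3093.1 = -1628.5
Trade balance (goods + services) = 16.3 + (-1628.5) = -1612.2
Net primary income = 262.9 - 857.8 = -594.9
Net secondary income = 416.2 - 207.8 = 208.4
Current account = -1612.2 + (-594.9) + 208.4 = -1998.7
Financial account = -(-1998.7 + (-193.0)) = 2191.7

2191.7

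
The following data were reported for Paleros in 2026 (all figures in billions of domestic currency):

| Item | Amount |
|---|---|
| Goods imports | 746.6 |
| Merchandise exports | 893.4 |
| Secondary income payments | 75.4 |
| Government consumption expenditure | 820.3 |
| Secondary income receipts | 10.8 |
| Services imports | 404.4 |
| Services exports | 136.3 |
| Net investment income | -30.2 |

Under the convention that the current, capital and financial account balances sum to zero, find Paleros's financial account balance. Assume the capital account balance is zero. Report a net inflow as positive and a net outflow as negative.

216.1

Goods balance = 893.4 - 746.6 = 146.8
Services balance = 136.3 - 404.4 = -268.1
Trade balance (goods + services) = 146.8 + (-268.1) = -121.3
Net primary income = -30.2
Net secondary income = 10.8 - 75.4 = -64.6
Current account = -121.3 + (-30.2) + (-64.6) = -216.1
Financial account = -(-216.1) = 216.1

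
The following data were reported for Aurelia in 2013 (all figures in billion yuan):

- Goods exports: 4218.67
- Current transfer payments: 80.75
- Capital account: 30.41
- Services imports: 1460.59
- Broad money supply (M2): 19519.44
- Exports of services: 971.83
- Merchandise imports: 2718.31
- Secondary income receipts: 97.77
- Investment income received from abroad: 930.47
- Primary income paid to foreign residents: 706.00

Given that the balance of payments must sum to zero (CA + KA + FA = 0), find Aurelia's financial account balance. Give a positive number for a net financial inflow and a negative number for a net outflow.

Goods balance = 4218.67 - 2718.31 = 1500.36
Services balance = 971.83 - 1460.59 = -488.76
Trade balance (goods + services) = 1500.36 + (-488.76) = 1011.60
Net primary income = 930.47 - 706.00 = 224.47
Net secondary income = 97.77 - 80.75 = 17.02
Current account = 1011.60 + 224.47 + 17.02 = 1253.09
Financial account = -(1253.09 + 30.41) = -1283.50

-1283.50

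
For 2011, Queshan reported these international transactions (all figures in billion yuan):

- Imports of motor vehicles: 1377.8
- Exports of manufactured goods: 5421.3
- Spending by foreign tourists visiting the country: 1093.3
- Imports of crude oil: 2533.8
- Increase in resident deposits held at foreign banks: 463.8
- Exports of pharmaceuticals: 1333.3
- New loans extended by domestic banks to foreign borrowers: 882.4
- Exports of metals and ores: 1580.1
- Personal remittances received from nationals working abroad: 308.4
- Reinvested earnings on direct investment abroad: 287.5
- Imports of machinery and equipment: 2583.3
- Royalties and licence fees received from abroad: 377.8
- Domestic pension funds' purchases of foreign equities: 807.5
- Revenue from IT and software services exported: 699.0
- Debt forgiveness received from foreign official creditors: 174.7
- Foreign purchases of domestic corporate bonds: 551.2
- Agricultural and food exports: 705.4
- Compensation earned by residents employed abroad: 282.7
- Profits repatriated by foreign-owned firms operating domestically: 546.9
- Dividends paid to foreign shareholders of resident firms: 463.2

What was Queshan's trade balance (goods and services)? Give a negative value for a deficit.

Goods: 5421.3 + 1333.3 - 2583.3 - 1377.8 + 1580.1 - 2533.8 + 705.4 = 2545.2
Services: 1093.3 + 377.8 + 699.0 = 2170.1
Trade balance = 2545.2 + 2170.1 = 4715.3
(Excluded from the trade balance — financial account: increase in resident deposits held at foreign banks 463.8, new loans extended by domestic banks to foreign borrowers 882.4, domestic pension funds' purchases of foreign equities 807.5, foreign purchases of domestic corporate bonds 551.2; secondary income: personal remittances received from nationals working abroad 308.4; primary income: reinvested earnings on direct investment abroad 287.5, compensation earned by residents employed abroad 282.7, profits repatriated by foreign-owned firms operating domestically 546.9, dividends paid to foreign shareholders of resident firms 463.2; capital account: debt forgiveness received from foreign official creditors 174.7.)

4715.3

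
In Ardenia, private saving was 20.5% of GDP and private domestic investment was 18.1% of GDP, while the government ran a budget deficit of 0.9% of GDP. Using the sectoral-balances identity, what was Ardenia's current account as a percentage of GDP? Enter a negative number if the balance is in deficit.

By the sectoral-balances identity, CA = (S_private - I) + (T - G).
Private balance = 20.5 - 18.1 = 2.4
Government balance (T - G) = -0.9
CA = 2.4 + (-0.9) = 1.5

1.5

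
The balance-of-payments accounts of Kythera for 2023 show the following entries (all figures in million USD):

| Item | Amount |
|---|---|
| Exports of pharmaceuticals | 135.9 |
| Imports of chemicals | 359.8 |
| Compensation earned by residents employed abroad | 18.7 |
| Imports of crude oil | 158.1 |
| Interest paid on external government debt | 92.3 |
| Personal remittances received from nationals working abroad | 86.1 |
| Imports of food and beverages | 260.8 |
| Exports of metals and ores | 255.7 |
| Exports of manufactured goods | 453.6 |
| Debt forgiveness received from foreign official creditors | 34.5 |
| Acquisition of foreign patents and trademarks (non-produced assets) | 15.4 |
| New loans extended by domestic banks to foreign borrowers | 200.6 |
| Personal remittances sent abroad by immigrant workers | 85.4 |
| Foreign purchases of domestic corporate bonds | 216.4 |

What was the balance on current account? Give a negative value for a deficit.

-6.4

Goods: -359.8 - 158.1 + 135.9 + 255.7 - 260.8 + 453.6 = 66.5
Primary income: -92.3 + 18.7 = -73.6
Secondary income: -85.4 + 86.1 = 0.7
Current account = 66.5 + (-73.6) + 0.7 = -6.4
(Excluded from the current account — capital account: debt forgiveness received from foreign official creditors 34.5, acquisition of foreign patents and trademarks (non-produced assets) 15.4; financial account: new loans extended by domestic banks to foreign borrowers 200.6, foreign purchases of domestic corporate bonds 216.4.)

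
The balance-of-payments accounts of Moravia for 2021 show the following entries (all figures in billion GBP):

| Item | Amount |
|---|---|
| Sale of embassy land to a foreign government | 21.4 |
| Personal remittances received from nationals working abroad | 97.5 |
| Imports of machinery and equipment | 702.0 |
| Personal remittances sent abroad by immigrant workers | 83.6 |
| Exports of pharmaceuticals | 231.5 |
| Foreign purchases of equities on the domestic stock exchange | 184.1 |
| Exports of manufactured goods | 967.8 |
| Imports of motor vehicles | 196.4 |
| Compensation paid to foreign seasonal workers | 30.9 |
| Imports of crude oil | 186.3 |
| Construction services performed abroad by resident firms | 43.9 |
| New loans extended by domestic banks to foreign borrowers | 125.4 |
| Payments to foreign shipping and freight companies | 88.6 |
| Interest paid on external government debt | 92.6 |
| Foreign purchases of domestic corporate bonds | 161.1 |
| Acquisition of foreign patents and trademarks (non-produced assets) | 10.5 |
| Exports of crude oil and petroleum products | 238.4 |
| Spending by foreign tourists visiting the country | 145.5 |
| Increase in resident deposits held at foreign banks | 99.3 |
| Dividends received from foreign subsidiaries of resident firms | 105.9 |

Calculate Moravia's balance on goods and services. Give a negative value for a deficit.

Goods: -186.3 + 967.8 + 231.5 - 702.0 + 238.4 - 196.4 = 353.0
Services: 43.9 + 145.5 - 88.6 = 100.8
Trade balance = 353.0 + 100.8 = 453.8
(Excluded from the trade balance — capital account: sale of embassy land to a foreign government 21.4, acquisition of foreign patents and trademarks (non-produced assets) 10.5; secondary income: personal remittances received from nationals working abroad 97.5, personal remittances sent abroad by immigrant workers 83.6; financial account: foreign purchases of equities on the domestic stock exchange 184.1, new loans extended by domestic banks to foreign borrowers 125.4, foreign purchases of domestic corporate bonds 161.1, increase in resident deposits held at foreign banks 99.3; primary income: compensation paid to foreign seasonal workers 30.9, interest paid on external government debt 92.6, dividends received from foreign subsidiaries of resident firms 105.9.)

453.8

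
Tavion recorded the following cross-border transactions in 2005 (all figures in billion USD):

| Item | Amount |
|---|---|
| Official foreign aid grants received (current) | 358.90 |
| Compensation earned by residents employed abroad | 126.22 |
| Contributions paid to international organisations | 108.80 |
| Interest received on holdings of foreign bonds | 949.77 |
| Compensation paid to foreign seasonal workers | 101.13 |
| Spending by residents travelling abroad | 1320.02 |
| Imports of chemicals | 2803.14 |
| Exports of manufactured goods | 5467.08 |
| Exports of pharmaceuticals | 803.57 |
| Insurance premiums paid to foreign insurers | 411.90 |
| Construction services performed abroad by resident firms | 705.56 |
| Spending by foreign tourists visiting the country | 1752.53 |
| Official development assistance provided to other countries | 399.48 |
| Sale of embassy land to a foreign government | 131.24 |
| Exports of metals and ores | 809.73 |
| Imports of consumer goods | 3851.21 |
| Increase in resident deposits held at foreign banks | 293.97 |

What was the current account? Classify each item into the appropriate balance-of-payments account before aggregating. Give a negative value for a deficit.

1977.68

Goods: 5467.08 + 803.57 - 2803.14 + 809.73 - 3851.21 = 426.03
Services: -411.90 + 705.56 + 1752.53 - 1320.02 = 726.17
Primary income: -101.13 + 949.77 + 126.22 = 974.86
Secondary income: -108.80 + 358.90 - 399.48 = -149.38
Current account = 426.03 + 726.17 + 974.86 + (-149.38) = 1977.68
(Excluded from the current account — capital account: sale of embassy land to a foreign government 131.24; financial account: increase in resident deposits held at foreign banks 293.97.)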